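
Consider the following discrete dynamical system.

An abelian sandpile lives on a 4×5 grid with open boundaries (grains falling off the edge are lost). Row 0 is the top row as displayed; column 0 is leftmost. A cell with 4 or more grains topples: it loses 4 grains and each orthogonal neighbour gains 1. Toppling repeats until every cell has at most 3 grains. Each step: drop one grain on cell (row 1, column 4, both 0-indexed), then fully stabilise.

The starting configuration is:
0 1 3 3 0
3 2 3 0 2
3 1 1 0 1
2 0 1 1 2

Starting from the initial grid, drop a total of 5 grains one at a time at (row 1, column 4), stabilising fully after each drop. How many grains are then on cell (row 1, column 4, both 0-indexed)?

3

t=0: 0 1 3 3 0
3 2 3 0 2
3 1 1 0 1
2 0 1 1 2
t=1: 0 1 3 3 0
3 2 3 0 3
3 1 1 0 1
2 0 1 1 2
t=2: 0 1 3 3 1
3 2 3 1 0
3 1 1 0 2
2 0 1 1 2
t=3: 0 1 3 3 1
3 2 3 1 1
3 1 1 0 2
2 0 1 1 2
t=4: 0 1 3 3 1
3 2 3 1 2
3 1 1 0 2
2 0 1 1 2
t=5: 0 1 3 3 1
3 2 3 1 3
3 1 1 0 2
2 0 1 1 2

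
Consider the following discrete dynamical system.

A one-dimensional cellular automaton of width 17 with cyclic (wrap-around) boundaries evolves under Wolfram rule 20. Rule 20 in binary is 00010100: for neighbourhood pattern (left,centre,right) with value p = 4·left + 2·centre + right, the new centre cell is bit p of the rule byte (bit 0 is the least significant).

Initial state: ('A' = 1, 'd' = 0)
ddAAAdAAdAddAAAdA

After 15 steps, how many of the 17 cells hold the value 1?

4

0) ddAAAdAAdAddAAAdA
1) AddddddddAAdddddA
2) dAdddddddddAddddd
3) dAAddddddddAAdddd
4) dddAdddddddddAddd
5) dddAAddddddddAAdd
6) dddddAdddddddddAd
7) dddddAAddddddddAA
8) AddddddAddddddddd
9) AAdddddAAdddddddd
10) ddAddddddAddddddd
11) ddAAdddddAAdddddd
12) ddddAddddddAddddd
13) ddddAAdddddAAdddd
14) ddddddAddddddAddd
15) ddddddAAdddddAAdd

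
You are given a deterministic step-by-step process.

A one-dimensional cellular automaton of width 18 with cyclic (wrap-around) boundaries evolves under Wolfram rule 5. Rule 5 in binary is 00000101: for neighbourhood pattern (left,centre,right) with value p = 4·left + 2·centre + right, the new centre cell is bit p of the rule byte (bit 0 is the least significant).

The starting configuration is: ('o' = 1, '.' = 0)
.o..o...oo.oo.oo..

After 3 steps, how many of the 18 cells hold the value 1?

k=0  .o..o...oo.oo.oo..
k=1  .o..o.o..........o
k=2  .o..o.o.oooooooo.o
k=3  .o..o.o..........o

4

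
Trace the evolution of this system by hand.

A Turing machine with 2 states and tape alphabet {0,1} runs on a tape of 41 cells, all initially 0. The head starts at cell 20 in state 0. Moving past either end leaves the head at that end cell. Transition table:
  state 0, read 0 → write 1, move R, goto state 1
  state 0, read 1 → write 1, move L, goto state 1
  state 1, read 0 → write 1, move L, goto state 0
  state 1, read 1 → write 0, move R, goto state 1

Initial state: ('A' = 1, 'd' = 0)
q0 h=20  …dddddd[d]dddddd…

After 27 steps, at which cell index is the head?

27

t=0: q0 h=20  …dddddd[d]dddddd…
t=1: q1 h=21  …dddddA[d]dddddd…
t=2: q0 h=20  …dddddd[A]Addddd…
t=3: q1 h=19  …dddddd[d]AAdddd…
t=4: q0 h=18  …dddddd[d]AAAddd…
t=5: q1 h=19  …dddddA[A]AAdddd…
t=6: q1 h=20  …ddddAd[A]Addddd…
t=7: q1 h=21  …dddAdd[A]dddddd…
t=8: q1 h=22  …ddAddd[d]dddddd…
t=9: q0 h=21  …dddAdd[d]Addddd…
t=10: q1 h=22  …ddAddA[A]dddddd…
t=11: q1 h=23  …dAddAd[d]dddddd…
t=12: q0 h=22  …ddAddA[d]Addddd…
t=13: q1 h=23  …dAddAA[A]dddddd…
t=14: q1 h=24  …AddAAd[d]dddddd…
t=15: q0 h=23  …dAddAA[d]Addddd…
t=16: q1 h=24  …AddAAA[A]dddddd…
t=17: q1 h=25  …ddAAAd[d]dddddd…
t=18: q0 h=24  …AddAAA[d]Addddd…
t=19: q1 h=25  …ddAAAA[A]dddddd…
t=20: q1 h=26  …dAAAAd[d]dddddd…
t=21: q0 h=25  …ddAAAA[d]Addddd…
t=22: q1 h=26  …dAAAAA[A]dddddd…
t=23: q1 h=27  …AAAAAd[d]dddddd…
t=24: q0 h=26  …dAAAAA[d]Addddd…
t=25: q1 h=27  …AAAAAA[A]dddddd…
t=26: q1 h=28  …AAAAAd[d]dddddd…
t=27: q0 h=27  …AAAAAA[d]Addddd…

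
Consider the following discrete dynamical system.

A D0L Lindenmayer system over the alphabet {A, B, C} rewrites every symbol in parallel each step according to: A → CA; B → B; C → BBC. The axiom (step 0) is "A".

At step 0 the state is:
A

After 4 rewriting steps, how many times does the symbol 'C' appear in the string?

4

[0] A
[1] CA
[2] BBCCA
[3] BBBBCBBCCA
[4] BBBBBBCBBBBCBBCCA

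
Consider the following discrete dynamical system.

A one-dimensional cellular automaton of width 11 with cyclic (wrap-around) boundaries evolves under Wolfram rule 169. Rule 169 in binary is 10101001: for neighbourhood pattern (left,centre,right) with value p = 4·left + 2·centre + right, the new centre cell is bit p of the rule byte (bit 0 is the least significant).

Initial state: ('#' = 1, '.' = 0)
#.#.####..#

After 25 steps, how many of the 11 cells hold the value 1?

step 0: #.#.####..#
step 1: .#.####...#
step 2: #.####..#..
step 3: .####......
step 4: .###..#####
step 5: ###...####.
step 6: ##..#.###.#
step 7: #....###.##
step 8: ..##.##.###
step 9: ..#.##.###.
step 10: #..##.###..
step 11: ...#.###...
step 12: ##..###..##
step 13: #...##...##
step 14: ..#.#..#.##
step 15: ...#....##.
step 16: ##...##.#..
step 17: #..#.#.#...
step 18: ....#.#..#.
step 19: ###..#.....
step 20: ##.....###.
step 21: #..###.##.#
step 22: ...##.##.##
step 23: .#.#.##.##.
step 24: ..#.##.##..
step 25: #..##.##..#

6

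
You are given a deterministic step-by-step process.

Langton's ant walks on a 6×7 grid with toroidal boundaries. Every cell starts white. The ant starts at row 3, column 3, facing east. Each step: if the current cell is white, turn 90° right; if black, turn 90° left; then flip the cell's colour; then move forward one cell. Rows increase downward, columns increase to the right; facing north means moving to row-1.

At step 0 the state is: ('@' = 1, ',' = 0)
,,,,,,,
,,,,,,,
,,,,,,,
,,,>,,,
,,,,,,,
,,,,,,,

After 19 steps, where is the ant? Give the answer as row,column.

1,2

[0] ,,,,,,,
,,,,,,,
,,,,,,,
,,,>,,,
,,,,,,,
,,,,,,,
[1] ,,,,,,,
,,,,,,,
,,,,,,,
,,,@,,,
,,,v,,,
,,,,,,,
[2] ,,,,,,,
,,,,,,,
,,,,,,,
,,,@,,,
,,<@,,,
,,,,,,,
[3] ,,,,,,,
,,,,,,,
,,,,,,,
,,^@,,,
,,@@,,,
,,,,,,,
[4] ,,,,,,,
,,,,,,,
,,,,,,,
,,@>,,,
,,@@,,,
,,,,,,,
[5] ,,,,,,,
,,,,,,,
,,,^,,,
,,@,,,,
,,@@,,,
,,,,,,,
[6] ,,,,,,,
,,,,,,,
,,,@>,,
,,@,,,,
,,@@,,,
,,,,,,,
[7] ,,,,,,,
,,,,,,,
,,,@@,,
,,@,v,,
,,@@,,,
,,,,,,,
[8] ,,,,,,,
,,,,,,,
,,,@@,,
,,@<@,,
,,@@,,,
,,,,,,,
[9] ,,,,,,,
,,,,,,,
,,,^@,,
,,@@@,,
,,@@,,,
,,,,,,,
[10] ,,,,,,,
,,,,,,,
,,<,@,,
,,@@@,,
,,@@,,,
,,,,,,,
[11] ,,,,,,,
,,^,,,,
,,@,@,,
,,@@@,,
,,@@,,,
,,,,,,,
[12] ,,,,,,,
,,@>,,,
,,@,@,,
,,@@@,,
,,@@,,,
,,,,,,,
[13] ,,,,,,,
,,@@,,,
,,@v@,,
,,@@@,,
,,@@,,,
,,,,,,,
[14] ,,,,,,,
,,@@,,,
,,<@@,,
,,@@@,,
,,@@,,,
,,,,,,,
[15] ,,,,,,,
,,@@,,,
,,,@@,,
,,v@@,,
,,@@,,,
,,,,,,,
[16] ,,,,,,,
,,@@,,,
,,,@@,,
,,,>@,,
,,@@,,,
,,,,,,,
[17] ,,,,,,,
,,@@,,,
,,,^@,,
,,,,@,,
,,@@,,,
,,,,,,,
[18] ,,,,,,,
,,@@,,,
,,<,@,,
,,,,@,,
,,@@,,,
,,,,,,,
[19] ,,,,,,,
,,^@,,,
,,@,@,,
,,,,@,,
,,@@,,,
,,,,,,,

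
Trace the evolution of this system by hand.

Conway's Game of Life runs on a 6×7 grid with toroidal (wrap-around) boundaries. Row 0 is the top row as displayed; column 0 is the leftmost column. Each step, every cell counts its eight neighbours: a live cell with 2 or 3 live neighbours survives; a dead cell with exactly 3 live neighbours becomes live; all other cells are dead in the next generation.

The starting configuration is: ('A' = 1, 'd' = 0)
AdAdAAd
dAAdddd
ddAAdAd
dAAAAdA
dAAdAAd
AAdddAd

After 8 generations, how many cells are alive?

4

[0] AdAdAAd
dAAdddd
ddAAdAd
dAAAAdA
dAAdAAd
AAdddAd
[1] AdAAAAd
dddddAA
AddddAd
AdddddA
ddddddd
Adddddd
[2] AAdAAAd
AAdAddd
AddddAd
AdddddA
AdddddA
dAdAAdA
[3] dddddAd
dddAdAd
ddddddd
dAdddAd
dAddddd
dAdAddd
[4] ddAdddd
ddddAdd
ddddAdd
ddddddd
AAddddd
ddAdddd
[5] dddAddd
dddAddd
ddddddd
ddddddd
dAddddd
ddAdddd
[6] ddAAddd
ddddddd
ddddddd
ddddddd
ddddddd
ddAdddd
[7] ddAAddd
ddddddd
ddddddd
ddddddd
ddddddd
ddAAddd
[8] ddAAddd
ddddddd
ddddddd
ddddddd
ddddddd
ddAAddd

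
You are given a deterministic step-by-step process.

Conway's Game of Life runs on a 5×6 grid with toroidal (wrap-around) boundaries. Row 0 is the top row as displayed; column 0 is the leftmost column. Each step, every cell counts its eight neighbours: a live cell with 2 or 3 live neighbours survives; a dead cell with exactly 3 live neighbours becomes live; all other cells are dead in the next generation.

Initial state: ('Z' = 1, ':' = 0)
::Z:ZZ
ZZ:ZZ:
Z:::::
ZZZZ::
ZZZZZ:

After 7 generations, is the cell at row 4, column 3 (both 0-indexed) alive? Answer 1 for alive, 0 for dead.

t=0: ::Z:ZZ
ZZ:ZZ:
Z:::::
ZZZZ::
ZZZZZ:
t=1: ::::::
ZZZZZ:
::::Z:
::::Z:
::::::
t=2: :ZZZ::
:ZZZZZ
:ZZ:Z:
::::::
::::::
t=3: ZZ::::
:::::Z
ZZ::ZZ
::::::
::Z:::
t=4: ZZ::::
::::Z:
Z:::ZZ
ZZ:::Z
:Z::::
t=5: ZZ::::
:Z::Z:
:Z::Z:
:Z::Z:
::Z::Z
t=6: ZZZ::Z
:ZZ::Z
ZZZZZZ
ZZZZZZ
::Z::Z
t=7: :::ZZZ
::::::
::::::
::::::
::::::

0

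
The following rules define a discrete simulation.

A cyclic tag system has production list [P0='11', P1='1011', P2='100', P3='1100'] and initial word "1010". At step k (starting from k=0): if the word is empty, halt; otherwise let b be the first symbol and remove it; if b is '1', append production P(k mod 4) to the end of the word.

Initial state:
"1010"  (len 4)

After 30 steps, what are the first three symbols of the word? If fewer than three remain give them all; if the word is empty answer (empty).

[0] "1010"  (len 4)
[1] "01011"  (len 5)
[2] "1011"  (len 4)
[3] "011100"  (len 6)
[4] "11100"  (len 5)
[5] "110011"  (len 6)
[6] "100111011"  (len 9)
[7] "00111011100"  (len 11)
[8] "0111011100"  (len 10)
[9] "111011100"  (len 9)
[10] "110111001011"  (len 12)
[11] "10111001011100"  (len 14)
[12] "01110010111001100"  (len 17)
[13] "1110010111001100"  (len 16)
[14] "1100101110011001011"  (len 19)
[15] "100101110011001011100"  (len 21)
[16] "001011100110010111001100"  (len 24)
[17] "01011100110010111001100"  (len 23)
[18] "1011100110010111001100"  (len 22)
[19] "011100110010111001100100"  (len 24)
[20] "11100110010111001100100"  (len 23)
[21] "110011001011100110010011"  (len 24)
[22] "100110010111001100100111011"  (len 27)
[23] "00110010111001100100111011100"  (len 29)
[24] "0110010111001100100111011100"  (len 28)
[25] "110010111001100100111011100"  (len 27)
[26] "100101110011001001110111001011"  (len 30)
[27] "00101110011001001110111001011100"  (len 32)
[28] "0101110011001001110111001011100"  (len 31)
[29] "101110011001001110111001011100"  (len 30)
[30] "011100110010011101110010111001011"  (len 33)

011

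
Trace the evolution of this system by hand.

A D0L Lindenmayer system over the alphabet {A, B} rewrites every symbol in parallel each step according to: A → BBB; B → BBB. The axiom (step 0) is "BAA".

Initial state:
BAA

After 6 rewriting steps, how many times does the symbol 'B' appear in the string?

0) BAA
1) BBBBBBBBB
2) BBBBBBBBBBBBBBBBBBBBBBBBBBB
3) BBBBBBBBBBBBBBBBBBBBBBBBBBBBBBBBBBBBBBBBBBBBBBBBBBBBBBBBBBBBBBBBBBBBBBBBBBBBBBBBB
4) BBBBBBBBBBBBBBBBBBBBBBBBBBBBBBBBBBBBBBBBBBBBBBBBBBBBBBBBBB…BBBBBBBBBBBBBBBBBBBBBBBBBBBBBBBBBBBBBBBBBBBBBBBBBBBBBBBBBB  (len 243)
5) BBBBBBBBBBBBBBBBBBBBBBBBBBBBBBBBBBBBBBBBBBBBBBBBBBBBBBBBBB…BBBBBBBBBBBBBBBBBBBBBBBBBBBBBBBBBBBBBBBBBBBBBBBBBBBBBBBBBB  (len 729)
6) BBBBBBBBBBBBBBBBBBBBBBBBBBBBBBBBBBBBBBBBBBBBBBBBBBBBBBBBBB…BBBBBBBBBBBBBBBBBBBBBBBBBBBBBBBBBBBBBBBBBBBBBBBBBBBBBBBBBB  (len 2187)

2187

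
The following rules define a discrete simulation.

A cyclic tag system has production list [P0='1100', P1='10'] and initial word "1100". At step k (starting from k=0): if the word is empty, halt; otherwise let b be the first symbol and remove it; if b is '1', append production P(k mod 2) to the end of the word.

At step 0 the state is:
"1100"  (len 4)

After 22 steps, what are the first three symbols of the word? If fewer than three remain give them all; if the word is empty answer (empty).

001

t=0: "1100"  (len 4)
t=1: "1001100"  (len 7)
t=2: "00110010"  (len 8)
t=3: "0110010"  (len 7)
t=4: "110010"  (len 6)
t=5: "100101100"  (len 9)
t=6: "0010110010"  (len 10)
t=7: "010110010"  (len 9)
t=8: "10110010"  (len 8)
t=9: "01100101100"  (len 11)
t=10: "1100101100"  (len 10)
t=11: "1001011001100"  (len 13)
t=12: "00101100110010"  (len 14)
t=13: "0101100110010"  (len 13)
t=14: "101100110010"  (len 12)
t=15: "011001100101100"  (len 15)
t=16: "11001100101100"  (len 14)
t=17: "10011001011001100"  (len 17)
t=18: "001100101100110010"  (len 18)
t=19: "01100101100110010"  (len 17)
t=20: "1100101100110010"  (len 16)
t=21: "1001011001100101100"  (len 19)
t=22: "00101100110010110010"  (len 20)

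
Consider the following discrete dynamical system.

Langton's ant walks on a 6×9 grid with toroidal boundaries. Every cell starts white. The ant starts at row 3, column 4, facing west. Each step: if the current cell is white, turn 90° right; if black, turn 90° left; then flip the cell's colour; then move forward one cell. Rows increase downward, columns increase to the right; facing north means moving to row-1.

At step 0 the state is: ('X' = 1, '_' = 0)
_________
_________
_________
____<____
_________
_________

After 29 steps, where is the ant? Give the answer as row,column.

step 0: _________
_________
_________
____<____
_________
_________
step 1: _________
_________
____^____
____X____
_________
_________
step 2: _________
_________
____X>___
____X____
_________
_________
step 3: _________
_________
____XX___
____Xv___
_________
_________
step 4: _________
_________
____XX___
____<X___
_________
_________
step 5: _________
_________
____XX___
_____X___
____v____
_________
step 6: _________
_________
____XX___
_____X___
___<X____
_________
step 7: _________
_________
____XX___
___^_X___
___XX____
_________
step 8: _________
_________
____XX___
___X>X___
___XX____
_________
step 9: _________
_________
____XX___
___XXX___
___Xv____
_________
step 10: _________
_________
____XX___
___XXX___
___X_>___
_________
step 11: _________
_________
____XX___
___XXX___
___X_X___
_____v___
step 12: _________
_________
____XX___
___XXX___
___X_X___
____<X___
step 13: _________
_________
____XX___
___XXX___
___X^X___
____XX___
step 14: _________
_________
____XX___
___XXX___
___XX>___
____XX___
step 15: _________
_________
____XX___
___XX^___
___XX____
____XX___
step 16: _________
_________
____XX___
___X<____
___XX____
____XX___
step 17: _________
_________
____XX___
___X_____
___Xv____
____XX___
step 18: _________
_________
____XX___
___X_____
___X_>___
____XX___
step 19: _________
_________
____XX___
___X_____
___X_X___
____Xv___
step 20: _________
_________
____XX___
___X_____
___X_X___
____X_>__
step 21: ______v__
_________
____XX___
___X_____
___X_X___
____X_X__
step 22: _____<X__
_________
____XX___
___X_____
___X_X___
____X_X__
step 23: _____XX__
_________
____XX___
___X_____
___X_X___
____X^X__
step 24: _____XX__
_________
____XX___
___X_____
___X_X___
____XX>__
step 25: _____XX__
_________
____XX___
___X_____
___X_X^__
____XX___
step 26: _____XX__
_________
____XX___
___X_____
___X_XX>_
____XX___
step 27: _____XX__
_________
____XX___
___X_____
___X_XXX_
____XX_v_
step 28: _____XX__
_________
____XX___
___X_____
___X_XXX_
____XX<X_
step 29: _____XX__
_________
____XX___
___X_____
___X_X^X_
____XXXX_

4,6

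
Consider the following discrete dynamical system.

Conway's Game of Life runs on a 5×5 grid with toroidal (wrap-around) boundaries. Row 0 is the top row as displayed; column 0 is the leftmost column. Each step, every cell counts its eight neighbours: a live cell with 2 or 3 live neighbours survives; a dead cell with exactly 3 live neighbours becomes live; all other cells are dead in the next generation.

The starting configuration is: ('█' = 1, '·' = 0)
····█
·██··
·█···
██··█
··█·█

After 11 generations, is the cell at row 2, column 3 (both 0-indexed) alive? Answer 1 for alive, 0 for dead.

0

k=0  ····█
·██··
·█···
██··█
··█·█
k=1  ███··
███··
·····
·████
·█··█
k=2  ···██
█·█··
····█
·████
····█
k=3  █··██
█····
····█
··█·█
·····
k=4  █···█
█··█·
█··██
···█·
█····
k=5  ██···
·█·█·
█·██·
█··█·
█····
k=6  ███·█
···█·
█··█·
█·██·
█····
k=7  █████
···█·
·█·█·
█·██·
·····
k=8  █████
·····
·█·█·
·████
·····
k=9  █████
·····
██·██
██·██
·····
k=10  █████
·····
·█·█·
·█·█·
·····
k=11  █████
·····
·····
·····
·····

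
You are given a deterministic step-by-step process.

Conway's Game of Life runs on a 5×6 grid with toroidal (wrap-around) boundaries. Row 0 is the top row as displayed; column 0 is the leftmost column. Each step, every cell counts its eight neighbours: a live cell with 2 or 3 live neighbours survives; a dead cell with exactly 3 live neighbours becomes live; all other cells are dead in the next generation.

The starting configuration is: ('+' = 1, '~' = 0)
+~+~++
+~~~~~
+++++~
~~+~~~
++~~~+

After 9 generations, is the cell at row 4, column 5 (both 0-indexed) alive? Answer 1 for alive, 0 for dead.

1

gen 0: +~+~++
+~~~~~
+++++~
~~+~~~
++~~~+
gen 1: ~~~~+~
~~~~~~
+~++~+
~~~~+~
~~+++~
gen 2: ~~~~+~
~~~+++
~~~+++
~+~~~~
~~~~++
gen 3: ~~~~~~
~~~~~~
+~++~+
+~~+~~
~~~~++
gen 4: ~~~~~~
~~~~~~
++++++
++++~~
~~~~++
gen 5: ~~~~~~
++++++
~~~~++
~~~~~~
++++++
gen 6: ~~~~~~
++++~~
~++~~~
~++~~~
++++++
gen 7: ~~~~~~
+~~+~~
~~~~~~
~~~~++
+~~+++
gen 8: +~~+~~
~~~~~~
~~~~++
+~~+~~
+~~+~~
gen 9: ~~~~~~
~~~~++
~~~~++
+~~+~~
++++++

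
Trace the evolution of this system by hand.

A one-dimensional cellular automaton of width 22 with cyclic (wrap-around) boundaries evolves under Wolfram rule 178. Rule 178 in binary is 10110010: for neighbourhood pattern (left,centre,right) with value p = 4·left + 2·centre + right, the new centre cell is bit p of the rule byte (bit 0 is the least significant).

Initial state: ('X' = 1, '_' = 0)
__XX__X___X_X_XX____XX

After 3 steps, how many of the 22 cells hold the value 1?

step 0: __XX__X___X_X_XX____XX
step 1: XX__XX_X_X_X_X__X__X__
step 2: __XX__X_X_X_X_XX_XX_XX
step 3: XX__XX_X_X_X_X__X__X__

10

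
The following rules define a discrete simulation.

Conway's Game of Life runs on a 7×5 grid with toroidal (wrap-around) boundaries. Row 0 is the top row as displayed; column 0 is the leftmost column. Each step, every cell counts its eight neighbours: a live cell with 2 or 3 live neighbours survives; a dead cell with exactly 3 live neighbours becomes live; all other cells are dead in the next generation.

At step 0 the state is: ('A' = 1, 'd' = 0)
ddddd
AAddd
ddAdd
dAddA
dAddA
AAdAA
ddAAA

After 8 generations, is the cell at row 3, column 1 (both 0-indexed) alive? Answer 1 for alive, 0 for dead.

1

0) ddddd
AAddd
ddAdd
dAddA
dAddA
AAdAA
ddAAA
1) AAAAA
dAddd
ddAdd
dAAAd
dAddd
dAddd
dAAdd
2) dddAA
ddddA
dddAd
dAdAd
AAddd
AAddd
ddddA
3) AddAA
ddddA
ddAAA
AAddA
ddddA
dAddA
dddAA
4) Adddd
ddAdd
dAAdd
dAAdd
dAdAA
ddddA
ddAdd
5) dAddd
ddAdd
dddAd
ddddd
dAdAA
AdAdA
ddddd
6) ddddd
ddAdd
ddddd
ddAAA
dAAAA
AAAdA
AAddd
7) dAddd
ddddd
ddAdd
AAddA
ddddd
ddddd
ddAdA
8) ddddd
ddddd
AAddd
AAddd
Adddd
ddddd
ddddd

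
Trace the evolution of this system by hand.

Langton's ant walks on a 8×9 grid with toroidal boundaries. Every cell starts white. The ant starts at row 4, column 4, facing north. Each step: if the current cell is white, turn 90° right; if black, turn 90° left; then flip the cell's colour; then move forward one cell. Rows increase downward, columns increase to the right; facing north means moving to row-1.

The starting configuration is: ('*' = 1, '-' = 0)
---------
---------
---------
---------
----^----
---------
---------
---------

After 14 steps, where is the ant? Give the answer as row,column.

k=0  ---------
---------
---------
---------
----^----
---------
---------
---------
k=1  ---------
---------
---------
---------
----*>---
---------
---------
---------
k=2  ---------
---------
---------
---------
----**---
-----v---
---------
---------
k=3  ---------
---------
---------
---------
----**---
----<*---
---------
---------
k=4  ---------
---------
---------
---------
----^*---
----**---
---------
---------
k=5  ---------
---------
---------
---------
---<-*---
----**---
---------
---------
k=6  ---------
---------
---------
---^-----
---*-*---
----**---
---------
---------
k=7  ---------
---------
---------
---*>----
---*-*---
----**---
---------
---------
k=8  ---------
---------
---------
---**----
---*v*---
----**---
---------
---------
k=9  ---------
---------
---------
---**----
---<**---
----**---
---------
---------
k=10  ---------
---------
---------
---**----
----**---
---v**---
---------
---------
k=11  ---------
---------
---------
---**----
----**---
--<***---
---------
---------
k=12  ---------
---------
---------
---**----
--^-**---
--****---
---------
---------
k=13  ---------
---------
---------
---**----
--*>**---
--****---
---------
---------
k=14  ---------
---------
---------
---**----
--****---
--*v**---
---------
---------

5,3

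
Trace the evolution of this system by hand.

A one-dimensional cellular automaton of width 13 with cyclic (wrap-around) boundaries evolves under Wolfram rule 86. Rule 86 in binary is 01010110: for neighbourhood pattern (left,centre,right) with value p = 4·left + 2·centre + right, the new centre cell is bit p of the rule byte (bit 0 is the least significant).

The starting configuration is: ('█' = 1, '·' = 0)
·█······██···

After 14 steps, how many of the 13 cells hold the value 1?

6

k=0  ·█······██···
k=1  ███····█·██··
k=2  ··██··██··███
k=3  ██·███·███··█
k=4  ·█···█···███·
k=5  ███·███·█··██
k=6  ··█···█·███··
k=7  ·███·██···██·
k=8  █··█··██·█·██
k=9  ██████·█·█···
k=10  ·····█·█·██·█
k=11  █···██·█··█·█
k=12  ██·█·█·████··
k=13  ·█·█·█····███
k=14  ·█·█·██··█··█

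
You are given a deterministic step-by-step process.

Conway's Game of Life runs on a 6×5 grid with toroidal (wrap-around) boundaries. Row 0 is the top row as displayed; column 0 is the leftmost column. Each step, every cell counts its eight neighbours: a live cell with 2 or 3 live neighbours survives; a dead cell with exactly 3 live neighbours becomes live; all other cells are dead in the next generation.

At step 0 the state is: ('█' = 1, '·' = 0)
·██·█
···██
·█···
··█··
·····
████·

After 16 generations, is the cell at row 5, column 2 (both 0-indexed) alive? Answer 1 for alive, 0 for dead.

0

0) ·██·█
···██
·█···
··█··
·····
████·
1) ·····
·█·██
··██·
·····
···█·
█··██
2) ··█··
···██
··███
··██·
···█·
···██
3) ··█··
····█
·····
·····
·····
··███
4) ··█·█
·····
·····
·····
···█·
··██·
5) ··█··
·····
·····
·····
··██·
··█·█
6) ···█·
·····
·····
·····
··██·
·██··
7) ··█··
·····
·····
·····
·███·
·█···
8) ·····
·····
·····
··█··
·██··
·█·█·
9) ·····
·····
·····
·██··
·█·█·
·█···
10) ·····
·····
·····
·██··
██···
··█··
11) ·····
·····
·····
███··
█····
·█···
12) ·····
·····
·█···
██···
█·█··
·····
13) ·····
·····
██···
█·█··
█····
·····
14) ·····
·····
██···
█···█
·█···
·····
15) ·····
·····
██··█
····█
█····
·····
16) ·····
█····
█···█
·█··█
·····
·····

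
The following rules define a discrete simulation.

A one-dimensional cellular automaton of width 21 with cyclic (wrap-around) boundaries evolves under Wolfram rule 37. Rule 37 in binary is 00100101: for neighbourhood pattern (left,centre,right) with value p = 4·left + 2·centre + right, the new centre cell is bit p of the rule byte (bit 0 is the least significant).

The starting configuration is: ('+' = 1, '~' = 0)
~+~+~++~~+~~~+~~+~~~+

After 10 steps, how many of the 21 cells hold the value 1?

12

gen 0: ~+~+~++~~+~~~+~~+~~~+
gen 1: +++++~~~~+~+~+~~+~+~+
gen 2: ~~~~~~++~+++++~~++++~
gen 3: +++++~~~+~~~~~~~~~~~~
gen 4: ~~~~~~+~+~++++++++++~
gen 5: +++++~++++~~~~~~~~~~~
gen 6: ~~~~~+~~~~~+++++++++~
gen 7: ++++~+~+++~~~~~~~~~~~
gen 8: ~~~~+++~~~~+++++++++~
gen 9: +++~~~~~++~~~~~~~~~~~
gen 10: ~~~~+++~~~~+++++++++~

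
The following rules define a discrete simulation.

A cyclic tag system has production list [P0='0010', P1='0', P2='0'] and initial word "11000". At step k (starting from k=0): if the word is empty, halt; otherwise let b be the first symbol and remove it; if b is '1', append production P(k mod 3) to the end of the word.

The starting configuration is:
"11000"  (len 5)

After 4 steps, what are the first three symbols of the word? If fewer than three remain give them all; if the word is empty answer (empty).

000

[0] "11000"  (len 5)
[1] "10000010"  (len 8)
[2] "00000100"  (len 8)
[3] "0000100"  (len 7)
[4] "000100"  (len 6)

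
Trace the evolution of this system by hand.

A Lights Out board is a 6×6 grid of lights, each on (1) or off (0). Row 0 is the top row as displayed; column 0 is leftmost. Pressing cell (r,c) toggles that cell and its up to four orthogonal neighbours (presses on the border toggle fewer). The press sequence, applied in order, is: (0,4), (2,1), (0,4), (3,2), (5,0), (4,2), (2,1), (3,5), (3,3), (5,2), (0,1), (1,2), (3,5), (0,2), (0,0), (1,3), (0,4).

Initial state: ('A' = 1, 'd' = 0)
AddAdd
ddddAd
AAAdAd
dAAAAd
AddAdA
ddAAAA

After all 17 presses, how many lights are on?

t=0: AddAdd
ddddAd
AAAdAd
dAAAAd
AddAdA
ddAAAA
t=1: AdddAA
dddddd
AAAdAd
dAAAAd
AddAdA
ddAAAA
t=2: AdddAA
dAdddd
ddddAd
ddAAAd
AddAdA
ddAAAA
t=3: AddAdd
dAddAd
ddddAd
ddAAAd
AddAdA
ddAAAA
t=4: AddAdd
dAddAd
ddAdAd
dAddAd
AdAAdA
ddAAAA
t=5: AddAdd
dAddAd
ddAdAd
dAddAd
ddAAdA
AAAAAA
t=6: AddAdd
dAddAd
ddAdAd
dAAdAd
dAdddA
AAdAAA
t=7: AddAdd
ddddAd
AAddAd
ddAdAd
dAdddA
AAdAAA
t=8: AddAdd
ddddAd
AAddAA
ddAddA
dAdddd
AAdAAA
t=9: AddAdd
ddddAd
AAdAAA
dddAAA
dAdAdd
AAdAAA
t=10: AddAdd
ddddAd
AAdAAA
dddAAA
dAAAdd
AdAdAA
t=11: dAAAdd
dAddAd
AAdAAA
dddAAA
dAAAdd
AdAdAA
t=12: dAdAdd
ddAAAd
AAAAAA
dddAAA
dAAAdd
AdAdAA
t=13: dAdAdd
ddAAAd
AAAAAd
dddAdd
dAAAdA
AdAdAA
t=14: ddAddd
dddAAd
AAAAAd
dddAdd
dAAAdA
AdAdAA
t=15: AAAddd
AddAAd
AAAAAd
dddAdd
dAAAdA
AdAdAA
t=16: AAAAdd
AdAddd
AAAdAd
dddAdd
dAAAdA
AdAdAA
t=17: AAAdAA
AdAdAd
AAAdAd
dddAdd
dAAAdA
AdAdAA

21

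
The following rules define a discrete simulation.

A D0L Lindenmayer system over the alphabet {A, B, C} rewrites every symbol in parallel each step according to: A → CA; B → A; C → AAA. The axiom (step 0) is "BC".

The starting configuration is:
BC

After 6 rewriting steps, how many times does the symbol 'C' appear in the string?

k=0  BC
k=1  AAAA
k=2  CACACACA
k=3  AAACAAAACAAAACAAAACA
k=4  CACACAAAACACACACAAAACACACACAAAACACACACAAAACA
k=5  AAACAAAACAAAACACACACAAAACAAAACAAAACAAAACACACACAAAACAAAACAAAACAAAACACACACAAAACAAAACAAAACAAAACACACACAAAACA
k=6  CACACAAAACACACACAAAACACACACAAAACAAAACAAAACAAAACACACACAAAAC…ACACAAAACACACACAAAACACACACAAAACAAAACAAAACAAAACACACACAAAACA  (len 236)

76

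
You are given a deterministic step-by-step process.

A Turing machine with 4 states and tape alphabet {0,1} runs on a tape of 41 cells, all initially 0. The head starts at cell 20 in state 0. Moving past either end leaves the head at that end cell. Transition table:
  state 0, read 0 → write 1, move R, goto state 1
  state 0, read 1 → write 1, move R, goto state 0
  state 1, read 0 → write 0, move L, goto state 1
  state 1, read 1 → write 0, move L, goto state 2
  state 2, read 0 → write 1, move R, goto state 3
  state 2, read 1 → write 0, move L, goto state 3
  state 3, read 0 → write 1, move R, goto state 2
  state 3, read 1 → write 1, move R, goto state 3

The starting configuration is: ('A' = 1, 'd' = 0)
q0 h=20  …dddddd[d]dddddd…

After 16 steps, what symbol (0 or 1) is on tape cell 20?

[0] q0 h=20  …dddddd[d]dddddd…
[1] q1 h=21  …dddddA[d]dddddd…
[2] q1 h=20  …dddddd[A]dddddd…
[3] q2 h=19  …dddddd[d]dddddd…
[4] q3 h=20  …dddddA[d]dddddd…
[5] q2 h=21  …ddddAA[d]dddddd…
[6] q3 h=22  …dddAAA[d]dddddd…
[7] q2 h=23  …ddAAAA[d]dddddd…
[8] q3 h=24  …dAAAAA[d]dddddd…
[9] q2 h=25  …AAAAAA[d]dddddd…
[10] q3 h=26  …AAAAAA[d]dddddd…
[11] q2 h=27  …AAAAAA[d]dddddd…
[12] q3 h=28  …AAAAAA[d]dddddd…
[13] q2 h=29  …AAAAAA[d]dddddd…
[14] q3 h=30  …AAAAAA[d]dddddd…
[15] q2 h=31  …AAAAAA[d]dddddd…
[16] q3 h=32  …AAAAAA[d]dddddd…

1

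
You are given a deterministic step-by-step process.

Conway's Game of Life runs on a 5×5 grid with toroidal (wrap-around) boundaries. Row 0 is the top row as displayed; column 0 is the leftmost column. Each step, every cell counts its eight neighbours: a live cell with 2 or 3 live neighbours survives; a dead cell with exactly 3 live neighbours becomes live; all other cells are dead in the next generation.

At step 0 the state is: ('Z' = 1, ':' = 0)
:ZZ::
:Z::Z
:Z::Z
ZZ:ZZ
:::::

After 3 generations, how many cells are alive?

2

step 0: :ZZ::
:Z::Z
:Z::Z
ZZ:ZZ
:::::
step 1: ZZZ::
:Z:Z:
:Z:::
:ZZZZ
:::ZZ
step 2: ZZ:::
:::::
:Z::Z
:Z::Z
:::::
step 3: :::::
:Z:::
:::::
:::::
:Z:::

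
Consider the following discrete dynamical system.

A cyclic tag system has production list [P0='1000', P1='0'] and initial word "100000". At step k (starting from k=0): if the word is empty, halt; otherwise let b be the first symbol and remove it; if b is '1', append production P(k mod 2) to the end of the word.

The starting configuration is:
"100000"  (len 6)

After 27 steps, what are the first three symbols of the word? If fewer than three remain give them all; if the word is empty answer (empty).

0) "100000"  (len 6)
1) "000001000"  (len 9)
2) "00001000"  (len 8)
3) "0001000"  (len 7)
4) "001000"  (len 6)
5) "01000"  (len 5)
6) "1000"  (len 4)
7) "0001000"  (len 7)
8) "001000"  (len 6)
9) "01000"  (len 5)
10) "1000"  (len 4)
11) "0001000"  (len 7)
12) "001000"  (len 6)
13) "01000"  (len 5)
14) "1000"  (len 4)
15) "0001000"  (len 7)
16) "001000"  (len 6)
17) "01000"  (len 5)
18) "1000"  (len 4)
19) "0001000"  (len 7)
20) "001000"  (len 6)
21) "01000"  (len 5)
22) "1000"  (len 4)
23) "0001000"  (len 7)
24) "001000"  (len 6)
25) "01000"  (len 5)
26) "1000"  (len 4)
27) "0001000"  (len 7)

000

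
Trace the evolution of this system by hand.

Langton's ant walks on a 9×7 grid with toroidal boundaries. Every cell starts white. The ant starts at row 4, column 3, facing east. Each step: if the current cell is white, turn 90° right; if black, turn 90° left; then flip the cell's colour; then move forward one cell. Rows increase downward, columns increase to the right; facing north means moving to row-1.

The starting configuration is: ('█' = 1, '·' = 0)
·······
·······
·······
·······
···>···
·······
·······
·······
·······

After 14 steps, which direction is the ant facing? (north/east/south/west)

k=0  ·······
·······
·······
·······
···>···
·······
·······
·······
·······
k=1  ·······
·······
·······
·······
···█···
···v···
·······
·······
·······
k=2  ·······
·······
·······
·······
···█···
··<█···
·······
·······
·······
k=3  ·······
·······
·······
·······
··^█···
··██···
·······
·······
·······
k=4  ·······
·······
·······
·······
··█>···
··██···
·······
·······
·······
k=5  ·······
·······
·······
···^···
··█····
··██···
·······
·······
·······
k=6  ·······
·······
·······
···█>··
··█····
··██···
·······
·······
·······
k=7  ·······
·······
·······
···██··
··█·v··
··██···
·······
·······
·······
k=8  ·······
·······
·······
···██··
··█<█··
··██···
·······
·······
·······
k=9  ·······
·······
·······
···^█··
··███··
··██···
·······
·······
·······
k=10  ·······
·······
·······
··<·█··
··███··
··██···
·······
·······
·······
k=11  ·······
·······
··^····
··█·█··
··███··
··██···
·······
·······
·······
k=12  ·······
·······
··█>···
··█·█··
··███··
··██···
·······
·······
·······
k=13  ·······
·······
··██···
··█v█··
··███··
··██···
·······
·······
·······
k=14  ·······
·······
··██···
··<██··
··███··
··██···
·······
·······
·······

west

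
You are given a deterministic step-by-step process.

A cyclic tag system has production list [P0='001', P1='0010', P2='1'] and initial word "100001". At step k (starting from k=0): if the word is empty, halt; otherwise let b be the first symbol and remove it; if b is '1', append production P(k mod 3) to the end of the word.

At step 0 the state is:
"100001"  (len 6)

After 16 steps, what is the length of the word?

6

t=0: "100001"  (len 6)
t=1: "00001001"  (len 8)
t=2: "0001001"  (len 7)
t=3: "001001"  (len 6)
t=4: "01001"  (len 5)
t=5: "1001"  (len 4)
t=6: "0011"  (len 4)
t=7: "011"  (len 3)
t=8: "11"  (len 2)
t=9: "11"  (len 2)
t=10: "1001"  (len 4)
t=11: "0010010"  (len 7)
t=12: "010010"  (len 6)
t=13: "10010"  (len 5)
t=14: "00100010"  (len 8)
t=15: "0100010"  (len 7)
t=16: "100010"  (len 6)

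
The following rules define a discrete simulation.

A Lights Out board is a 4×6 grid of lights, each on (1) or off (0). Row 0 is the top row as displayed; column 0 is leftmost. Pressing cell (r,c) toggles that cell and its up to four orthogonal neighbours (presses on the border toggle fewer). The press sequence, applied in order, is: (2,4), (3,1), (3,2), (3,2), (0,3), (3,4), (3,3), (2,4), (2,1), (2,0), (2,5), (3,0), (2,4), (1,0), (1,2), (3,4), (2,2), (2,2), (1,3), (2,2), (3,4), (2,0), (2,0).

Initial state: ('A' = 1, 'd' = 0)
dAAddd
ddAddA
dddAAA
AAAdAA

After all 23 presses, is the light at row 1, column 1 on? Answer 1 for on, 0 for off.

t=0: dAAddd
ddAddA
dddAAA
AAAdAA
t=1: dAAddd
ddAdAA
dddddd
AAAddA
t=2: dAAddd
ddAdAA
dAdddd
dddddA
t=3: dAAddd
ddAdAA
dAAddd
dAAAdA
t=4: dAAddd
ddAdAA
dAdddd
dddddA
t=5: dAdAAd
ddAAAA
dAdddd
dddddA
t=6: dAdAAd
ddAAAA
dAddAd
dddAAd
t=7: dAdAAd
ddAAAA
dAdAAd
ddAddd
t=8: dAdAAd
ddAAdA
dAdddA
ddAdAd
t=9: dAdAAd
dAAAdA
AdAddA
dAAdAd
t=10: dAdAAd
AAAAdA
dAAddA
AAAdAd
t=11: dAdAAd
AAAAdd
dAAdAd
AAAdAA
t=12: dAdAAd
AAAAdd
AAAdAd
ddAdAA
t=13: dAdAAd
AAAAAd
AAAAdA
ddAddA
t=14: AAdAAd
ddAAAd
dAAAdA
ddAddA
t=15: AAAAAd
dAddAd
dAdAdA
ddAddA
t=16: AAAAAd
dAddAd
dAdAAA
ddAAAd
t=17: AAAAAd
dAAdAd
ddAdAA
dddAAd
t=18: AAAAAd
dAddAd
dAdAAA
ddAAAd
t=19: AAAdAd
dAAAdd
dAddAA
ddAAAd
t=20: AAAdAd
dAdAdd
ddAAAA
dddAAd
t=21: AAAdAd
dAdAdd
ddAAdA
dddddA
t=22: AAAdAd
AAdAdd
AAAAdA
AddddA
t=23: AAAdAd
dAdAdd
ddAAdA
dddddA

1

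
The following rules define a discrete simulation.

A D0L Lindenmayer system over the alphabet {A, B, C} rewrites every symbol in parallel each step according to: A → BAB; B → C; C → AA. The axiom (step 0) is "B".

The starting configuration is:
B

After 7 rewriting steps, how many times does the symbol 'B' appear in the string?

step 0: B
step 1: C
step 2: AA
step 3: BABBAB
step 4: CBABCCBABC
step 5: AACBABCAAAACBABCAA
step 6: BABBABAACBABCAABABBABBABBABAACBABCAABABBAB
step 7: CBABCCBABCBABBABAACBABCAABABBABCBABCCBABCCBABCCBABCBABBABAACBABCAABABBABCBABCCBABC

36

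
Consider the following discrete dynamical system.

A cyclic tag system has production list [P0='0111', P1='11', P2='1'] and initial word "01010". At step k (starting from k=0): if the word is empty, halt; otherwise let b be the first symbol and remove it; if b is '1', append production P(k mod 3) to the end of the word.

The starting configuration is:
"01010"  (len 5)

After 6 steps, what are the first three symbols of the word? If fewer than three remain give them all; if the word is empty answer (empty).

gen 0: "01010"  (len 5)
gen 1: "1010"  (len 4)
gen 2: "01011"  (len 5)
gen 3: "1011"  (len 4)
gen 4: "0110111"  (len 7)
gen 5: "110111"  (len 6)
gen 6: "101111"  (len 6)

101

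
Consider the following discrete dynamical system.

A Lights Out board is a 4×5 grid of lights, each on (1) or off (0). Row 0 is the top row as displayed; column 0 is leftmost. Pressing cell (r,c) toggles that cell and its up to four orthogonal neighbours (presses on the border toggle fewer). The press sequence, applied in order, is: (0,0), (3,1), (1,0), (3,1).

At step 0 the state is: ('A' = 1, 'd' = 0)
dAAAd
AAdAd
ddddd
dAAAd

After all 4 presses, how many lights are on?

8

0) dAAAd
AAdAd
ddddd
dAAAd
1) AdAAd
dAdAd
ddddd
dAAAd
2) AdAAd
dAdAd
dAddd
AddAd
3) ddAAd
AddAd
AAddd
AddAd
4) ddAAd
AddAd
Adddd
dAAAd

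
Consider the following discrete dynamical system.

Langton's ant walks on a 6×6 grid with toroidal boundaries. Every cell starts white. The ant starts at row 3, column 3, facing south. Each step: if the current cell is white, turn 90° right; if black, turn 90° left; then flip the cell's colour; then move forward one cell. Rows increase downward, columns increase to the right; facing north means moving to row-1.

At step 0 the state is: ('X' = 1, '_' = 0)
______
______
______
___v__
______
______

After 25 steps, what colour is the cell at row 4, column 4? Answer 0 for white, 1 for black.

1

0) ______
______
______
___v__
______
______
1) ______
______
______
__<X__
______
______
2) ______
______
__^___
__XX__
______
______
3) ______
______
__X>__
__XX__
______
______
4) ______
______
__XX__
__Xv__
______
______
5) ______
______
__XX__
__X_>_
______
______
6) ______
______
__XX__
__X_X_
____v_
______
7) ______
______
__XX__
__X_X_
___<X_
______
8) ______
______
__XX__
__X^X_
___XX_
______
9) ______
______
__XX__
__XX>_
___XX_
______
10) ______
______
__XX^_
__XX__
___XX_
______
11) ______
______
__XXX>
__XX__
___XX_
______
12) ______
______
__XXXX
__XX_v
___XX_
______
13) ______
______
__XXXX
__XX<X
___XX_
______
14) ______
______
__XX^X
__XXXX
___XX_
______
15) ______
______
__X<_X
__XXXX
___XX_
______
16) ______
______
__X__X
__XvXX
___XX_
______
17) ______
______
__X__X
__X_>X
___XX_
______
18) ______
______
__X_^X
__X__X
___XX_
______
19) ______
______
__X_X>
__X__X
___XX_
______
20) ______
_____^
__X_X_
__X__X
___XX_
______
21) ______
>____X
__X_X_
__X__X
___XX_
______
22) ______
X____X
v_X_X_
__X__X
___XX_
______
23) ______
X____X
X_X_X<
__X__X
___XX_
______
24) ______
X____^
X_X_XX
__X__X
___XX_
______
25) ______
X___<_
X_X_XX
__X__X
___XX_
______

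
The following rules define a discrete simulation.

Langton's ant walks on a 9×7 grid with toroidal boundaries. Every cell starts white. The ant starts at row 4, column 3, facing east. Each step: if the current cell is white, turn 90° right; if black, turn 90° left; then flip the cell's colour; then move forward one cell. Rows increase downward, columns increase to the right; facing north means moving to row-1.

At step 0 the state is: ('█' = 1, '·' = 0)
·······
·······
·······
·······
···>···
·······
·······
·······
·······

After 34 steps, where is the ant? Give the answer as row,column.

gen 0: ·······
·······
·······
·······
···>···
·······
·······
·······
·······
gen 1: ·······
·······
·······
·······
···█···
···v···
·······
·······
·······
gen 2: ·······
·······
·······
·······
···█···
··<█···
·······
·······
·······
gen 3: ·······
·······
·······
·······
··^█···
··██···
·······
·······
·······
gen 4: ·······
·······
·······
·······
··█>···
··██···
·······
·······
·······
gen 5: ·······
·······
·······
···^···
··█····
··██···
·······
·······
·······
gen 6: ·······
·······
·······
···█>··
··█····
··██···
·······
·······
·······
gen 7: ·······
·······
·······
···██··
··█·v··
··██···
·······
·······
·······
gen 8: ·······
·······
·······
···██··
··█<█··
··██···
·······
·······
·······
gen 9: ·······
·······
·······
···^█··
··███··
··██···
·······
·······
·······
gen 10: ·······
·······
·······
··<·█··
··███··
··██···
·······
·······
·······
gen 11: ·······
·······
··^····
··█·█··
··███··
··██···
·······
·······
·······
gen 12: ·······
·······
··█>···
··█·█··
··███··
··██···
·······
·······
·······
gen 13: ·······
·······
··██···
··█v█··
··███··
··██···
·······
·······
·······
gen 14: ·······
·······
··██···
··<██··
··███··
··██···
·······
·······
·······
gen 15: ·······
·······
··██···
···██··
··v██··
··██···
·······
·······
·······
gen 16: ·······
·······
··██···
···██··
···>█··
··██···
·······
·······
·······
gen 17: ·······
·······
··██···
···^█··
····█··
··██···
·······
·······
·······
gen 18: ·······
·······
··██···
··<·█··
····█··
··██···
·······
·······
·······
gen 19: ·······
·······
··^█···
··█·█··
····█··
··██···
·······
·······
·······
gen 20: ·······
·······
·<·█···
··█·█··
····█··
··██···
·······
·······
·······
gen 21: ·······
·^·····
·█·█···
··█·█··
····█··
··██···
·······
·······
·······
gen 22: ·······
·█>····
·█·█···
··█·█··
····█··
··██···
·······
·······
·······
gen 23: ·······
·██····
·█v█···
··█·█··
····█··
··██···
·······
·······
·······
gen 24: ·······
·██····
·<██···
··█·█··
····█··
··██···
·······
·······
·······
gen 25: ·······
·██····
··██···
·v█·█··
····█··
··██···
·······
·······
·······
gen 26: ·······
·██····
··██···
<██·█··
····█··
··██···
·······
·······
·······
gen 27: ·······
·██····
^·██···
███·█··
····█··
··██···
·······
·······
·······
gen 28: ·······
·██····
█>██···
███·█··
····█··
··██···
·······
·······
·······
gen 29: ·······
·██····
████···
█v█·█··
····█··
··██···
·······
·······
·······
gen 30: ·······
·██····
████···
█·>·█··
····█··
··██···
·······
·······
·······
gen 31: ·······
·██····
██^█···
█···█··
····█··
··██···
·······
·······
·······
gen 32: ·······
·██····
█<·█···
█···█··
····█··
··██···
·······
·······
·······
gen 33: ·······
·██····
█··█···
█v··█··
····█··
··██···
·······
·······
·······
gen 34: ·······
·██····
█··█···
<█··█··
····█··
··██···
·······
·······
·······

3,0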